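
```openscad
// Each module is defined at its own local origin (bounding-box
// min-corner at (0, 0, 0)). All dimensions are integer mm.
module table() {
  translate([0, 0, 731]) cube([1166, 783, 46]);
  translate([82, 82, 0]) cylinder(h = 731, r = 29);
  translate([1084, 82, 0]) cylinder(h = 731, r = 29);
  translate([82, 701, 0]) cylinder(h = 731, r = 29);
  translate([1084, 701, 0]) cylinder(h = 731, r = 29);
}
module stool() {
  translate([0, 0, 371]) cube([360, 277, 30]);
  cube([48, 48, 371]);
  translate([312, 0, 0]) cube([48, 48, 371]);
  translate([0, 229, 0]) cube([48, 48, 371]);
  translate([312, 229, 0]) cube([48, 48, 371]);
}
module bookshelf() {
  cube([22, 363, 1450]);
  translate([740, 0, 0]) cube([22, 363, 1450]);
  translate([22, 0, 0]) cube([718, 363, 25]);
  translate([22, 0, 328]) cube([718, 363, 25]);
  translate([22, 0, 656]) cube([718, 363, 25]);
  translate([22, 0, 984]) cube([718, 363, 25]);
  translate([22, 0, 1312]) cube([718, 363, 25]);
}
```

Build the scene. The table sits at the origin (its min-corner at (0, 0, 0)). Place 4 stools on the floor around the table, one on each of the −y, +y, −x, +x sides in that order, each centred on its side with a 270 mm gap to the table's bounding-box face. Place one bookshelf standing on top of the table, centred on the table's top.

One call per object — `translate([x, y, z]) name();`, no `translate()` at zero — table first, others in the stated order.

table();
translate([403, -547, 0]) stool();
translate([403, 1053, 0]) stool();
translate([-630, 253, 0]) stool();
translate([1436, 253, 0]) stool();
translate([202, 210, 777]) bookshelf();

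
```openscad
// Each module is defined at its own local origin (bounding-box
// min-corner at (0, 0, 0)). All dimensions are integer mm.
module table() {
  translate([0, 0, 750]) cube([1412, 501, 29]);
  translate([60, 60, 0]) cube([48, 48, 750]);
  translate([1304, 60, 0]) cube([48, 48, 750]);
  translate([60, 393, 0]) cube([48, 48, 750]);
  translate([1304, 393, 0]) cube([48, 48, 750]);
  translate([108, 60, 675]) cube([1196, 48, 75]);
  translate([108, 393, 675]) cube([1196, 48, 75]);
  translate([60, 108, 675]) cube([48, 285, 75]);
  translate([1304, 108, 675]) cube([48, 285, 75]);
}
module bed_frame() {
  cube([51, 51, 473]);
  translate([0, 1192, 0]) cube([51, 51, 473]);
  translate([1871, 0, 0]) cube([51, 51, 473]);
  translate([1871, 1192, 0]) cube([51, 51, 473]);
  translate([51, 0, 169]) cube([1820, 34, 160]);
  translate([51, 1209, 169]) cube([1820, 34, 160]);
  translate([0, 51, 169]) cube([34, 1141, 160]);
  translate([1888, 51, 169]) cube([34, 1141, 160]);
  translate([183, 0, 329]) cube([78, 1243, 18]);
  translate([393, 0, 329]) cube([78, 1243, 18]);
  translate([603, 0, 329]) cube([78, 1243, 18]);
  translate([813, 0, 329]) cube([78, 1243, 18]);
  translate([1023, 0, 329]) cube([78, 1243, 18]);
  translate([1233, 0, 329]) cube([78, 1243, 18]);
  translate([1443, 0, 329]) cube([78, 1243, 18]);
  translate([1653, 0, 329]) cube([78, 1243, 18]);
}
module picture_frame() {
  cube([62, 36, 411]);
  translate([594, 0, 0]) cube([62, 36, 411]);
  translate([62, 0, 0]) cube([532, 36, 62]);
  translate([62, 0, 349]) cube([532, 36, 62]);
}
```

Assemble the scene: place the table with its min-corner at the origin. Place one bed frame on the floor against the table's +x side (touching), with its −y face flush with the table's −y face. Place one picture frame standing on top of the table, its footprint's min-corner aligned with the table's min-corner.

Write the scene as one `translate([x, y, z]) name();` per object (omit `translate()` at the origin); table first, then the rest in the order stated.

table();
translate([1412, 0, 0]) bed_frame();
translate([0, 0, 779]) picture_frame();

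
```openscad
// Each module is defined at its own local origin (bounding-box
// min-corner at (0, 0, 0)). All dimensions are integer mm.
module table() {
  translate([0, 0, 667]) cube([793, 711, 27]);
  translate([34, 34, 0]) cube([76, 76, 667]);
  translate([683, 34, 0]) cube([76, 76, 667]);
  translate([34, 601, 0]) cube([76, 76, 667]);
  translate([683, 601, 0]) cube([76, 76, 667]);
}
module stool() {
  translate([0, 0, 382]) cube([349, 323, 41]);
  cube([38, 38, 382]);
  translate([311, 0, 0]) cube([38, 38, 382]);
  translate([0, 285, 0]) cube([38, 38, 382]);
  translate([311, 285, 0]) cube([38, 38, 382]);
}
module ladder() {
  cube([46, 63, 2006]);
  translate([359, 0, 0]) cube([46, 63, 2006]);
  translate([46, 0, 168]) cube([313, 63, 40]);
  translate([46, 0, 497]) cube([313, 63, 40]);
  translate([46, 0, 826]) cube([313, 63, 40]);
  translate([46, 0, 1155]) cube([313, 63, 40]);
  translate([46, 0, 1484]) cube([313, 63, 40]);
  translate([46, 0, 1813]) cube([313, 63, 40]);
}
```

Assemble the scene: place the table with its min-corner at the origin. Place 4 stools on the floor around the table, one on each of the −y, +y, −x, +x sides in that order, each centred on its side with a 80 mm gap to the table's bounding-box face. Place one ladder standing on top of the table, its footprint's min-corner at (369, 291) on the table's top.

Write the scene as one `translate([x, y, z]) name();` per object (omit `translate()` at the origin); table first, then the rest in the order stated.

table();
translate([222, -403, 0]) stool();
translate([222, 791, 0]) stool();
translate([-429, 194, 0]) stool();
translate([873, 194, 0]) stool();
translate([369, 291, 694]) ladder();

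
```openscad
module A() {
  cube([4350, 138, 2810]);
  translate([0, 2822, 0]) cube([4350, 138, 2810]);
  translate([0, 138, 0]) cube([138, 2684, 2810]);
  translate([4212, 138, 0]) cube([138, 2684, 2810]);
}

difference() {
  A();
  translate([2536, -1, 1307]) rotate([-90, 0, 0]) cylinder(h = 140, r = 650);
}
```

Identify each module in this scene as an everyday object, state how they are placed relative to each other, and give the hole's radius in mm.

The subtracted cylinder has r = 650 mm.

A is a house frame. The house frame has a circular hole through its front wall. The hole's radius is 650 mm.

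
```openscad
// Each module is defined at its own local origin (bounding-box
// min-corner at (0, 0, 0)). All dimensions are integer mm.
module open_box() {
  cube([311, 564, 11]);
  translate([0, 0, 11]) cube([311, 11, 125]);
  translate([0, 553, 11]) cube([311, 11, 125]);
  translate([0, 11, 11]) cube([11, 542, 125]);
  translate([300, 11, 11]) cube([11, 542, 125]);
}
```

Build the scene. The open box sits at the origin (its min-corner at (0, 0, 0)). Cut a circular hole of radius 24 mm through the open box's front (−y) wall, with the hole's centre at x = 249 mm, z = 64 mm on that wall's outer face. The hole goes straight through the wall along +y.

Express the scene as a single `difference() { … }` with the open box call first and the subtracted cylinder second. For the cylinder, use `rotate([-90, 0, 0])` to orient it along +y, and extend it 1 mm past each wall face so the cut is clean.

difference() {
  open_box();
  translate([249, -1, 64]) rotate([-90, 0, 0]) cylinder(h = 13, r = 24);
}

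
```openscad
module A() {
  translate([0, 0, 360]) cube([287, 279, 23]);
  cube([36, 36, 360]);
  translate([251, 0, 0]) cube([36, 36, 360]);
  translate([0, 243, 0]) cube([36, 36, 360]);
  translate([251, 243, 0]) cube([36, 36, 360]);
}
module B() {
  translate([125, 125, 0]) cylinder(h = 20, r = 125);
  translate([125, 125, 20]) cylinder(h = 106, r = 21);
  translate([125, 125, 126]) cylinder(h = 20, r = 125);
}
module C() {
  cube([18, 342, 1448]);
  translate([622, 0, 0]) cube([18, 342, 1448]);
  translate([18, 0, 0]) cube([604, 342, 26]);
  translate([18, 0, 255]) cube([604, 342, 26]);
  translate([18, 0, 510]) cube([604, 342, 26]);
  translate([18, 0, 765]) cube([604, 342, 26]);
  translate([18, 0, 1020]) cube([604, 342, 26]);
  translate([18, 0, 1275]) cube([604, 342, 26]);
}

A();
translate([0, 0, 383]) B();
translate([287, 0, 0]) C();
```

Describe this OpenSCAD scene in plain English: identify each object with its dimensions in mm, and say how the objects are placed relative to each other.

A is a simple wooden stool: a rectangular seat 287 mm (x) by 279 mm (y), 23 mm thick, top face at z = 383 mm, on four square legs, each 36×36 mm in cross-section. The legs rest on z = 0, each flush with a corner of the seat.

B is a spool: two coaxial disc flanges of radius 125 mm and thickness 20 mm, joined by a core cylinder of radius 21 mm and height 106 mm. The lower flange rests on z = 0 and the three cylinders share a vertical axis.

C is a bookshelf 640 mm wide overall, 342 mm deep and 1448 mm tall. The two sides are 18 mm thick vertical panels. 6 horizontal shelves of 26 mm thickness span between the inner faces of the sides; the lowest shelf sits on the floor and shelves are stacked with a clear vertical gap of 229 mm between each pair.

The spool is on top of the stool. The bookshelf is against the stool's +x side, with their −y faces flush.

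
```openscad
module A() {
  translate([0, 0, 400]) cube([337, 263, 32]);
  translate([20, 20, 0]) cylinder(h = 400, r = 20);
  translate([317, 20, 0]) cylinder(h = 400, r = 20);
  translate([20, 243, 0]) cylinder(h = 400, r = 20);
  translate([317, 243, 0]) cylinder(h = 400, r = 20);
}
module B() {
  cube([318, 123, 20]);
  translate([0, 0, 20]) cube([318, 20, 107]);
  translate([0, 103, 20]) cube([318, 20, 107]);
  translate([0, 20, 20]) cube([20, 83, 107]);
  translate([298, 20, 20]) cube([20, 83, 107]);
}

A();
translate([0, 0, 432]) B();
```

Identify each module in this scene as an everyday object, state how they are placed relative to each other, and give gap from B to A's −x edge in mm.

A is a stool. B is an open box. The open box is on top of the stool. The gap from the open box to the stool's −x edge is 0 mm.

The open box's min-x is at 0; the stool's min-x is 0; gap = 0 mm.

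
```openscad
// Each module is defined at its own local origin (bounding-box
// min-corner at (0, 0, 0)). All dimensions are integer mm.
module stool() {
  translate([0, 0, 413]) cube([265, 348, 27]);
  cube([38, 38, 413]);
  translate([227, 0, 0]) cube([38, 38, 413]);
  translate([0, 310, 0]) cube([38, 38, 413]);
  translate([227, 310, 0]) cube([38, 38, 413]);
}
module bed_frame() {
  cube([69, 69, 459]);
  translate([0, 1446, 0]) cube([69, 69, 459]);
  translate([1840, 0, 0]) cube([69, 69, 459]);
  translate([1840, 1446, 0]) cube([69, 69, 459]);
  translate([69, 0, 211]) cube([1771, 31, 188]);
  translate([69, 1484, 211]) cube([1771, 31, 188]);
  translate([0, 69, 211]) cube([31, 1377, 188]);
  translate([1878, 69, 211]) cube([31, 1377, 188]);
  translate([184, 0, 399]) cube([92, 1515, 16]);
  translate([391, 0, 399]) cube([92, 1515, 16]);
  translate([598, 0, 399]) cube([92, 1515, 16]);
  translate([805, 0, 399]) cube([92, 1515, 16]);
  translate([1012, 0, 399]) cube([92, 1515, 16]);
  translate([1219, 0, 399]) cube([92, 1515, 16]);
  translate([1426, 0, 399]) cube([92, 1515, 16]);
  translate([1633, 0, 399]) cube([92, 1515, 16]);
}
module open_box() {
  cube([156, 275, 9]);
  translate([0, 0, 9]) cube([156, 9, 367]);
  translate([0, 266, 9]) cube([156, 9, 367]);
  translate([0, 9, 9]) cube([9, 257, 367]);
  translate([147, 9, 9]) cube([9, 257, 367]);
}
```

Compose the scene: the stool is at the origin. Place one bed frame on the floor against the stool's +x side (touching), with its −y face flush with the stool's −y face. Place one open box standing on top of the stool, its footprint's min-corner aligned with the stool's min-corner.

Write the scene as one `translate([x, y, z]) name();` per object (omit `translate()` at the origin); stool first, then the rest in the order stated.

stool();
translate([265, 0, 0]) bed_frame();
translate([0, 0, 440]) open_box();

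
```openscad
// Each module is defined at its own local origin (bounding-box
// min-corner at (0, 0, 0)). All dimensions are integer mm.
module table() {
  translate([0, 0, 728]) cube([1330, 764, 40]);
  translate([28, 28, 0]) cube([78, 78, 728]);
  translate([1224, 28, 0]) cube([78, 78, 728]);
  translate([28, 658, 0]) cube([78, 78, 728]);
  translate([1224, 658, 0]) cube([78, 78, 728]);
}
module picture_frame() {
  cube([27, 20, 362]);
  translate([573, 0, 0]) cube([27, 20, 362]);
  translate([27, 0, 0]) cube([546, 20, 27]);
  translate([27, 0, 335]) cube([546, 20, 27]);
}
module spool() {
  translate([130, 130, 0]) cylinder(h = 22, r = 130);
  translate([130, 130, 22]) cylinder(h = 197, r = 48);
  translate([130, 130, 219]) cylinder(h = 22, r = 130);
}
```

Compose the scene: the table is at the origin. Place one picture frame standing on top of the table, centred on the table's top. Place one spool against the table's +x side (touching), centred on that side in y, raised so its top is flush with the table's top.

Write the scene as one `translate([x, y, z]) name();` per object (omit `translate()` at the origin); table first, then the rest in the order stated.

table();
translate([365, 372, 768]) picture_frame();
translate([1330, 252, 527]) spool();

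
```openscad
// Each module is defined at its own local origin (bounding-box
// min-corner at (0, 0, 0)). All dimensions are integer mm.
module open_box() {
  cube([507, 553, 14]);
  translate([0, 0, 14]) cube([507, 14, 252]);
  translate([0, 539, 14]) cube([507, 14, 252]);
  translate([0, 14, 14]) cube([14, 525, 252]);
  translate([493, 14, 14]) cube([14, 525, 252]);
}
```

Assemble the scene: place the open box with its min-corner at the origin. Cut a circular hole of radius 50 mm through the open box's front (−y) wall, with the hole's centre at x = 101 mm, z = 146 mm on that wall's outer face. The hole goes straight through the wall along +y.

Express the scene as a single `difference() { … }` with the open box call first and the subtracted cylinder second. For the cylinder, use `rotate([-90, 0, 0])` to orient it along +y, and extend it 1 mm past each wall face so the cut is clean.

difference() {
  open_box();
  translate([101, -1, 146]) rotate([-90, 0, 0]) cylinder(h = 16, r = 50);
}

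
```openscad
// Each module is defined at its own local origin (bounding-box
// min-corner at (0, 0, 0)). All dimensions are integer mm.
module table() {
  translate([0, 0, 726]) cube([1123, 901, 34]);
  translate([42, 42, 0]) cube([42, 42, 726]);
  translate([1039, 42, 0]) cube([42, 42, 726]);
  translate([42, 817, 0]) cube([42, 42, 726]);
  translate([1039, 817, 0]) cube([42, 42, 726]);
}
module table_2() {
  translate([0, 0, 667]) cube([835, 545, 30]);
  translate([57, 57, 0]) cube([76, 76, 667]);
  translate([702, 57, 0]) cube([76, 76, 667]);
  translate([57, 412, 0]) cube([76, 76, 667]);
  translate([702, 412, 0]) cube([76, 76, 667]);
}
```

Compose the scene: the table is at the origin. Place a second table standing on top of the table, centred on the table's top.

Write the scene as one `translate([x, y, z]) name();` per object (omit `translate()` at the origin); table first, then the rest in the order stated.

table();
translate([144, 178, 760]) table_2();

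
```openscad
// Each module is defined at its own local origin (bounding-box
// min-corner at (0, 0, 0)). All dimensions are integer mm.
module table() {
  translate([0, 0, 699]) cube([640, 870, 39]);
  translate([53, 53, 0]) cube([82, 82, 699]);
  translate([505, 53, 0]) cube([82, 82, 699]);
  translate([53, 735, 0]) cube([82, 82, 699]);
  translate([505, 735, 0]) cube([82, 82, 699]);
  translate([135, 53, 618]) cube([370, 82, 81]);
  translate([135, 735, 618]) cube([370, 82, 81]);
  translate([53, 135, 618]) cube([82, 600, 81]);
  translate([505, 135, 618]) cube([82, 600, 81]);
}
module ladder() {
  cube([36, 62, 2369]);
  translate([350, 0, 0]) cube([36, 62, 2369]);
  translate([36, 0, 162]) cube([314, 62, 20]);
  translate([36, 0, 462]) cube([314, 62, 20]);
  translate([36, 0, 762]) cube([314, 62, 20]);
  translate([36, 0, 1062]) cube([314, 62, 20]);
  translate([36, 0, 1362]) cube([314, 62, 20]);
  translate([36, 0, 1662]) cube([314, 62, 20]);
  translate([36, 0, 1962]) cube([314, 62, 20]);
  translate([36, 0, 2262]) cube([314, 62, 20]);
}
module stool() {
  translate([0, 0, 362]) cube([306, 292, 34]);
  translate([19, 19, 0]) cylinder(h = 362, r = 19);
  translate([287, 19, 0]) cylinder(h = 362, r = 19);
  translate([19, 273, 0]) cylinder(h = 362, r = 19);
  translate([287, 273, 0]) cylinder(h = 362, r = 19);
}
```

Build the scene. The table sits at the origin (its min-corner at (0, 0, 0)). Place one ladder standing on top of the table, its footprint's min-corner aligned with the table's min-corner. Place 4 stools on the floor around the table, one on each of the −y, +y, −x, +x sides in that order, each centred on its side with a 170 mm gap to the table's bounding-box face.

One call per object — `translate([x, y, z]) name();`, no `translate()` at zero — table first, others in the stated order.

table();
translate([0, 0, 738]) ladder();
translate([167, -462, 0]) stool();
translate([167, 1040, 0]) stool();
translate([-476, 289, 0]) stool();
translate([810, 289, 0]) stool();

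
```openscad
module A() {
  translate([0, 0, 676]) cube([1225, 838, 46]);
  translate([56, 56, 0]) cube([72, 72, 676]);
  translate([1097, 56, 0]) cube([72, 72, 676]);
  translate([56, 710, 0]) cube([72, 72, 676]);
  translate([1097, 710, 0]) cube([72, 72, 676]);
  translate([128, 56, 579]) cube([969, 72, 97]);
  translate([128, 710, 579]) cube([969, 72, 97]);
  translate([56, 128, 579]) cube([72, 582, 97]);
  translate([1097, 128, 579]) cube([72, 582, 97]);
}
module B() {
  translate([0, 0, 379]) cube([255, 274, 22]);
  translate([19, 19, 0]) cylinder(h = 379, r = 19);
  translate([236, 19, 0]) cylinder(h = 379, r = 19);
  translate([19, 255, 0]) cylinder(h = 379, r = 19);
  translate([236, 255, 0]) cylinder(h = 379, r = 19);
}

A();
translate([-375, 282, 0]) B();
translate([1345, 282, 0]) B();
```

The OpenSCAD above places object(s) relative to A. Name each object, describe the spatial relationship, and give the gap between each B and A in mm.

Each stool's nearest face is 120 mm from the table's bounding box.

A is a table. B is a stool. Two stools sit around the table at the −x, +x sides. The gap between each stool and the table is 120 mm.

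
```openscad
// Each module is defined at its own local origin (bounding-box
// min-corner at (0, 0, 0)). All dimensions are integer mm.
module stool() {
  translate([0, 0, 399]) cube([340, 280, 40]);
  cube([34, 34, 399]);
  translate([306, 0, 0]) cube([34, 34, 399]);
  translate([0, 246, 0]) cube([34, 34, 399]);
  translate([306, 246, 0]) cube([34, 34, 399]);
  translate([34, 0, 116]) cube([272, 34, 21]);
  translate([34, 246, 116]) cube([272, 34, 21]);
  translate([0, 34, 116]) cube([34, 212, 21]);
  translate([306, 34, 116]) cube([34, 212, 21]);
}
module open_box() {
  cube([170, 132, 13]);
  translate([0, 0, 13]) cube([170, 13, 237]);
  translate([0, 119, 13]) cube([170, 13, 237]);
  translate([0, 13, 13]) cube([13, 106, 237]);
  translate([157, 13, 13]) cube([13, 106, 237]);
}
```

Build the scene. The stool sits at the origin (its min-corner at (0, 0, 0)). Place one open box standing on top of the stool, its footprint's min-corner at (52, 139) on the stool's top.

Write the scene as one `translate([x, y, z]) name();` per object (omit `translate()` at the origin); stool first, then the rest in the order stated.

stool();
translate([52, 139, 439]) open_box();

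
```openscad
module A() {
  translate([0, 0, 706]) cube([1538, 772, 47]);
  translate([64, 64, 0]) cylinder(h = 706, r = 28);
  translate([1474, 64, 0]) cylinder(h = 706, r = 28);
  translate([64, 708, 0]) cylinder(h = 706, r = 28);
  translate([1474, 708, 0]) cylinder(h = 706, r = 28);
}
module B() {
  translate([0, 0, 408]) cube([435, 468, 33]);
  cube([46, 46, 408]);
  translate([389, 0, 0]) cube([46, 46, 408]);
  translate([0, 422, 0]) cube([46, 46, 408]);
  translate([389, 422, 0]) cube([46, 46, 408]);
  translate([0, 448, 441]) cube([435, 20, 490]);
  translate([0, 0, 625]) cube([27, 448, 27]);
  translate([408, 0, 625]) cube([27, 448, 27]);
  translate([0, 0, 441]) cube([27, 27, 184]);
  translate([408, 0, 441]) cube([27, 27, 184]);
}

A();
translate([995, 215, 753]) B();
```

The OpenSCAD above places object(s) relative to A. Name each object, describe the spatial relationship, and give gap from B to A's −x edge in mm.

The chair's min-x is at 995; the table's min-x is 0; gap = 995 mm.

A is a table. B is a chair. The chair is on top of the table. The gap from the chair to the table's −x edge is 995 mm.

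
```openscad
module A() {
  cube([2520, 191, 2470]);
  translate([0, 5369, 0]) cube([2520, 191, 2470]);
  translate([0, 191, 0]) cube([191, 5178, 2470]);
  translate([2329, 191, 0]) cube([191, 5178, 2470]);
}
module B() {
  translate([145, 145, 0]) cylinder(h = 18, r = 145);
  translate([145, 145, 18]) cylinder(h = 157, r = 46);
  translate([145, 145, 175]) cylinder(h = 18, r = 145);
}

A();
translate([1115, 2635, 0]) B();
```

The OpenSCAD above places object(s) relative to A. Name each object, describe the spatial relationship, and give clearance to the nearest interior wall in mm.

Clearances: x = 924, y = 2444; minimum 924 mm.

A is a house frame. B is a spool. The spool sits inside the house frame, centred. The clearance to the nearest interior wall is 924 mm.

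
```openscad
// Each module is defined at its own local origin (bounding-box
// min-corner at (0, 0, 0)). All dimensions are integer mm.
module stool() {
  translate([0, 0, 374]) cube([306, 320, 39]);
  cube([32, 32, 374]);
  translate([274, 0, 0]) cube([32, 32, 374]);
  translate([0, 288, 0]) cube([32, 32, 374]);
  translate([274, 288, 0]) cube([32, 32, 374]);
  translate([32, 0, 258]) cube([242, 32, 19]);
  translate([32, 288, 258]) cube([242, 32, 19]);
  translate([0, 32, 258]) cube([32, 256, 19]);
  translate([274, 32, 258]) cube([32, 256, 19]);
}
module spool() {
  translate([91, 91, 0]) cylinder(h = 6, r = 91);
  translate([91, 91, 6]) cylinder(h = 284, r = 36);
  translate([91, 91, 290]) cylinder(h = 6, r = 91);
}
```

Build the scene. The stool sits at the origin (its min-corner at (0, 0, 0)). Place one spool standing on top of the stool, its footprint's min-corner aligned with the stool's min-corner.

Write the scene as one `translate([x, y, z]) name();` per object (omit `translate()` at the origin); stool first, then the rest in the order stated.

stool();
translate([0, 0, 413]) spool();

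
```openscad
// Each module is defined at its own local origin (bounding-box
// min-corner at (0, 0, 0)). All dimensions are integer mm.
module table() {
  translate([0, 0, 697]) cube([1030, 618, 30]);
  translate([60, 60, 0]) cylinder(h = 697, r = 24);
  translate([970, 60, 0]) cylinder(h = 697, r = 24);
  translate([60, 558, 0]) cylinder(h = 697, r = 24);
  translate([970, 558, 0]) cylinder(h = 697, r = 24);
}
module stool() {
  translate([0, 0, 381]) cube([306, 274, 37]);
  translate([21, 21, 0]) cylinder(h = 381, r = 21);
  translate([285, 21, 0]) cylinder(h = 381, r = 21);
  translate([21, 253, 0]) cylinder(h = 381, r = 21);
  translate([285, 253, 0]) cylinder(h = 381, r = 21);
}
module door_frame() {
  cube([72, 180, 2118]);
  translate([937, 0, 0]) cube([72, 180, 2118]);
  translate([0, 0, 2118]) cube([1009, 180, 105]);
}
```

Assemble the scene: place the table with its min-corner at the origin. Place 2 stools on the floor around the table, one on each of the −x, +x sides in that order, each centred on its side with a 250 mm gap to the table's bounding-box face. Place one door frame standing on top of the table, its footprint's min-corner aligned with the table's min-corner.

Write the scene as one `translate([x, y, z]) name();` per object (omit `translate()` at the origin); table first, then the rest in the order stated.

table();
translate([-556, 172, 0]) stool();
translate([1280, 172, 0]) stool();
translate([0, 0, 727]) door_frame();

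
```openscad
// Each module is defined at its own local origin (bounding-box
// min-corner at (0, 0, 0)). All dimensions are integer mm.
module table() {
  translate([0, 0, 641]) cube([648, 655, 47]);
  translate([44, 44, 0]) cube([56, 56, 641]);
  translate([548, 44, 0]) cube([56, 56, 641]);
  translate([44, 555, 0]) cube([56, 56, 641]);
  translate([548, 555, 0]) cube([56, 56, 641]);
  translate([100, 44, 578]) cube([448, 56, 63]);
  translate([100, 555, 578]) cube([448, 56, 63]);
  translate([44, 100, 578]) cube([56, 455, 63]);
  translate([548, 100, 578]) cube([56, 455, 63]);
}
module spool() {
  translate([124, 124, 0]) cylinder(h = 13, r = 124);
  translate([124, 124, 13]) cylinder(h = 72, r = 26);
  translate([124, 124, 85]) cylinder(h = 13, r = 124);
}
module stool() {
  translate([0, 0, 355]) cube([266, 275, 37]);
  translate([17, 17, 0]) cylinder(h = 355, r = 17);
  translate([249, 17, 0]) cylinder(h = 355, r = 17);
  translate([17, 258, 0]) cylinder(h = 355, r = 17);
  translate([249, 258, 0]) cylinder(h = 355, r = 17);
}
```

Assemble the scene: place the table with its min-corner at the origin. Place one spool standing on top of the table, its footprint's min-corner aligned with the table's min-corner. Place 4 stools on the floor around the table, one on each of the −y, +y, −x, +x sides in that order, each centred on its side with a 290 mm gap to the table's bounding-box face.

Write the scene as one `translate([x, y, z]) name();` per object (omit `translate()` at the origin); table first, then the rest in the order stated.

table();
translate([0, 0, 688]) spool();
translate([191, -565, 0]) stool();
translate([191, 945, 0]) stool();
translate([-556, 190, 0]) stool();
translate([938, 190, 0]) stool();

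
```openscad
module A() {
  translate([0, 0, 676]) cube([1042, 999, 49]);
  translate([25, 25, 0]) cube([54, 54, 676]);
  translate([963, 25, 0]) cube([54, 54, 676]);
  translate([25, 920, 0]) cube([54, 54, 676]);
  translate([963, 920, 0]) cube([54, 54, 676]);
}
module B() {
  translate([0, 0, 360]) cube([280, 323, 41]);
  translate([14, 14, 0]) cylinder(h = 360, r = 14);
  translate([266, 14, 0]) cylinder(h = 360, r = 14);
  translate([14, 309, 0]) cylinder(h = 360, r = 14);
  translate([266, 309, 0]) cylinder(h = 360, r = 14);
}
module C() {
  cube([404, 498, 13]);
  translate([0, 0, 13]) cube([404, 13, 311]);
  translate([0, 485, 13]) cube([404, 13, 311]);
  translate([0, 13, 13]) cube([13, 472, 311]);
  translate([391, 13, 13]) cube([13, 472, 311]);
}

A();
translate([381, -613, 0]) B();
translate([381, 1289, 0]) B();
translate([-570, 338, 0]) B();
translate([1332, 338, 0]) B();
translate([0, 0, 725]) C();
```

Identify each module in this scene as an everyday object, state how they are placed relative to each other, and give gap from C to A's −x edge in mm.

A is a table. B is a stool. C is an open box. Four stools sit around the table at the −y, +y, −x, +x sides. The open box is on top of the table. The gap from the open box to the table's −x edge is 0 mm.

The open box's min-x is at 0; the table's min-x is 0; gap = 0 mm.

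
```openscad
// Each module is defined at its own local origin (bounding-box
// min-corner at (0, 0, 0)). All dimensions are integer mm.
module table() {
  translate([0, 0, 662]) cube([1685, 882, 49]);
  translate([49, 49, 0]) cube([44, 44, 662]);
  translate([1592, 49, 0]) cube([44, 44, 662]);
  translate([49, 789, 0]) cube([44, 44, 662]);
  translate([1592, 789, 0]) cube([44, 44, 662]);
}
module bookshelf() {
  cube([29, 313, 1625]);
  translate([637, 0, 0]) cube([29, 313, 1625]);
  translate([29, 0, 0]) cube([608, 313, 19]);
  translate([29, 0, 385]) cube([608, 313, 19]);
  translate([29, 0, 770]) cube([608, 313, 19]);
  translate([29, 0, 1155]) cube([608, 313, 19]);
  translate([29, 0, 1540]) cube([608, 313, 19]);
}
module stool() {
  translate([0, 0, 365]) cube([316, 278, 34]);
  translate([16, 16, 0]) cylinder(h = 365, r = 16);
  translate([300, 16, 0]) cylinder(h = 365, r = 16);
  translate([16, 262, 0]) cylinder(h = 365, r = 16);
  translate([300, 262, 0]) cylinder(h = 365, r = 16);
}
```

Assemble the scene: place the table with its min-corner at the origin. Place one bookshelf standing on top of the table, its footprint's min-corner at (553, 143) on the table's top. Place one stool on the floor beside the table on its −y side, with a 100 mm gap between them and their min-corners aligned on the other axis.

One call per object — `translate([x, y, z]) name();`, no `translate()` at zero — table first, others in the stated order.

table();
translate([553, 143, 711]) bookshelf();
translate([0, -378, 0]) stool();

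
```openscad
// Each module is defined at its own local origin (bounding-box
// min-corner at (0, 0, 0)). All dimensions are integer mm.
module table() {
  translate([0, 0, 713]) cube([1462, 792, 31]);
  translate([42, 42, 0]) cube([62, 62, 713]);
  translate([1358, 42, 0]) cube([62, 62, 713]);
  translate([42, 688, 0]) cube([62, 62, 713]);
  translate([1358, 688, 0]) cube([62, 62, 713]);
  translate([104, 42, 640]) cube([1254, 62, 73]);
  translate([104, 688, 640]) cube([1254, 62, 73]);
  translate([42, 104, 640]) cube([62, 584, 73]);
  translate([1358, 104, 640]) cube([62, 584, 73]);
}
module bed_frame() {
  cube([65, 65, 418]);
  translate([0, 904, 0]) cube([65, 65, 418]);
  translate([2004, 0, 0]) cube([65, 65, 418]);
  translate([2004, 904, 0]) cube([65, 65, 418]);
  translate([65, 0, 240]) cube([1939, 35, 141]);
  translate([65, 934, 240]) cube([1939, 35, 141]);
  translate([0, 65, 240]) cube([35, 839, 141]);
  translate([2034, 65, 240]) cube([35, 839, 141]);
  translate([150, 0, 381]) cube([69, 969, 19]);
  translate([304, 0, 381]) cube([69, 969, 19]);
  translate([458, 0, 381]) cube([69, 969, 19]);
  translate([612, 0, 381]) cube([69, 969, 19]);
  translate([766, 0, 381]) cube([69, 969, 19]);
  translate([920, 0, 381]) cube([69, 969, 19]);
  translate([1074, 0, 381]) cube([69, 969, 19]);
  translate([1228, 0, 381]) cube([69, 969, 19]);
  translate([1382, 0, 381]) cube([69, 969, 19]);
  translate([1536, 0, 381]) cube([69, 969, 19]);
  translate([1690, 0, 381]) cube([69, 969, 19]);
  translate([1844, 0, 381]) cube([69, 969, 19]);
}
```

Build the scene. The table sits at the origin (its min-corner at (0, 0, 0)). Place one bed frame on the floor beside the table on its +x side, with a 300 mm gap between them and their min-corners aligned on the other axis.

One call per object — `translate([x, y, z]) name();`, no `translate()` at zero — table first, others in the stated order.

table();
translate([1762, 0, 0]) bed_frame();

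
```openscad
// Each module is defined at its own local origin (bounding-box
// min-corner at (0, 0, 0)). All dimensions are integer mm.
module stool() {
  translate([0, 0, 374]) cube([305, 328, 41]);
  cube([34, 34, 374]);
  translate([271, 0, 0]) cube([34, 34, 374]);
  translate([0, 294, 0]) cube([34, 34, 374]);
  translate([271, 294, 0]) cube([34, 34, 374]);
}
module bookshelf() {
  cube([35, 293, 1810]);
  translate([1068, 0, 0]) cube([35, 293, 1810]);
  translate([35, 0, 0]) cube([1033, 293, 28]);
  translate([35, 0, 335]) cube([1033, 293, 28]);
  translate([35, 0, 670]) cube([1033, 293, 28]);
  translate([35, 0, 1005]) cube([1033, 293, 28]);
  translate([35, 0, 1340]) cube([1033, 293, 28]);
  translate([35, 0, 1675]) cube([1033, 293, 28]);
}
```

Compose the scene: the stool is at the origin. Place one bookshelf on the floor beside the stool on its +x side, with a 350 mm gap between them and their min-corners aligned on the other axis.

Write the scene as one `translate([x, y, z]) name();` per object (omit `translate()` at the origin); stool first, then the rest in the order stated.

stool();
translate([655, 0, 0]) bookshelf();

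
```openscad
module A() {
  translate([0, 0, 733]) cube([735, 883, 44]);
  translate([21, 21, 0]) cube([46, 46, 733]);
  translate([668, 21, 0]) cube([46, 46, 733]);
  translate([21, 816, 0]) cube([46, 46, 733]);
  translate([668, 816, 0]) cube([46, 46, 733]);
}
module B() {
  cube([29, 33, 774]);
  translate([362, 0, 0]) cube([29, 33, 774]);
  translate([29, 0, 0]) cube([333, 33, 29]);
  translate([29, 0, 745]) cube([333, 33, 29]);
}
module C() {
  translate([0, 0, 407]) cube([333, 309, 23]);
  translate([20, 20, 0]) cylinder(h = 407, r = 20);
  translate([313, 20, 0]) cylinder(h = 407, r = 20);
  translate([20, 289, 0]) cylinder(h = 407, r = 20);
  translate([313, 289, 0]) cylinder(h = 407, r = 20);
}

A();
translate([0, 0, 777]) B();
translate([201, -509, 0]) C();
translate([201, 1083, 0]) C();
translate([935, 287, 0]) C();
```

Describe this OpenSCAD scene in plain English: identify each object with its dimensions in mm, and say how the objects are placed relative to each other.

A is a table: top 735 mm (x) × 883 mm (y), 44 mm thick, upper face at z = 777 mm, on four 46×46 mm square legs, each inset 21 mm from the nearest pair of top edges, running from z = 0 to the bottom of the top.

B is a picture frame with a 333×716 mm rectangular opening (x by z) and a uniform 29 mm border on every side. Frame depth is 33 mm along y. It is built from two vertical stiles running the full outside height and two horizontal rails spanning the gap between the stiles.

C is a four-legged stool. The seat is a 333×309×23 mm slab whose top surface is at z = 430 mm; four round legs, each 40 mm in diameter, run from the floor (z = 0) to the underside of the seat, each leg's axis is inset half a diameter from the nearest pair of seat edges (so the leg's bounding box is flush with the corner).

The picture frame is on top of the table. Three stools sit around the table at the −y, +y, +x sides.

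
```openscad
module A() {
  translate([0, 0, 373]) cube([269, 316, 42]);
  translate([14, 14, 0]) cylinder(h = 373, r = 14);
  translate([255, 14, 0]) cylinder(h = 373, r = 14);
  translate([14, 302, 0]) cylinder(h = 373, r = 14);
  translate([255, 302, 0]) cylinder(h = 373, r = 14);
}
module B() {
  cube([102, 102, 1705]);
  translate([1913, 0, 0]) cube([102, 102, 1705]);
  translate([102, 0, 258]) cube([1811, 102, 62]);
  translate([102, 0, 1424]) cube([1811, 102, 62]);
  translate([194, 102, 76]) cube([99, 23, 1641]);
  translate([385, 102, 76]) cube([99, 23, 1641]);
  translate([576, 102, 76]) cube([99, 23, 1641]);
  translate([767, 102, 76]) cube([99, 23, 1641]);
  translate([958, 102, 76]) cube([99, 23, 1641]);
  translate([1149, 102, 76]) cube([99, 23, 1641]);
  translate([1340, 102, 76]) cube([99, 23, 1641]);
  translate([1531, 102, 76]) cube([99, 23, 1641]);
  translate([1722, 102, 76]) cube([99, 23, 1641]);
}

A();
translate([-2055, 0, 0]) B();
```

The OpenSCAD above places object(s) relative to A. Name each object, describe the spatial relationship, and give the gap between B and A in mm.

The fence section's nearest face is 40 mm from the stool's −x face.

A is a stool. B is a fence section. The fence section is on the floor beside the stool on its −x side. The gap between the fence section and the stool is 40 mm.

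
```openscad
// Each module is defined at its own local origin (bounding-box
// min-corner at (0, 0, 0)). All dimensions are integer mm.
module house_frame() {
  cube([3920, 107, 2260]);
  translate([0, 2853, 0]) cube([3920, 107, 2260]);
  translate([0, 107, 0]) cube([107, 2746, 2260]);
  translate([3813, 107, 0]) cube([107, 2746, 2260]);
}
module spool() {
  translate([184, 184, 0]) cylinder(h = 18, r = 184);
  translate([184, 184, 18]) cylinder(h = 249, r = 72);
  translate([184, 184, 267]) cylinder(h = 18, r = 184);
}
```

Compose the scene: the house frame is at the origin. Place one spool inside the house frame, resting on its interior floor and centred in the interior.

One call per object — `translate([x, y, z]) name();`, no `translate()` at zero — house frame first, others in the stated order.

house_frame();
translate([1776, 1296, 0]) spool();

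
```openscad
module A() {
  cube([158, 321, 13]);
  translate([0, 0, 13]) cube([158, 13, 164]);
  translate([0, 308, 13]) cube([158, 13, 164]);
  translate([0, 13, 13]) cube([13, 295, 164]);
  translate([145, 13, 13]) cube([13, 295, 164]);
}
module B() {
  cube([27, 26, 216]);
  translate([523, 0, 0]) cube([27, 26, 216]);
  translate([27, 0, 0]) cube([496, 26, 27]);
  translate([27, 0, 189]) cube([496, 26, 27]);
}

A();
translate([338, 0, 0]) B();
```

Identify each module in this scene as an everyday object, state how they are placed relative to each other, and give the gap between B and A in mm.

The picture frame's nearest face is 180 mm from the open box's +x face.

A is an open box. B is a picture frame. The picture frame is on the floor beside the open box on its +x side. The gap between the picture frame and the open box is 180 mm.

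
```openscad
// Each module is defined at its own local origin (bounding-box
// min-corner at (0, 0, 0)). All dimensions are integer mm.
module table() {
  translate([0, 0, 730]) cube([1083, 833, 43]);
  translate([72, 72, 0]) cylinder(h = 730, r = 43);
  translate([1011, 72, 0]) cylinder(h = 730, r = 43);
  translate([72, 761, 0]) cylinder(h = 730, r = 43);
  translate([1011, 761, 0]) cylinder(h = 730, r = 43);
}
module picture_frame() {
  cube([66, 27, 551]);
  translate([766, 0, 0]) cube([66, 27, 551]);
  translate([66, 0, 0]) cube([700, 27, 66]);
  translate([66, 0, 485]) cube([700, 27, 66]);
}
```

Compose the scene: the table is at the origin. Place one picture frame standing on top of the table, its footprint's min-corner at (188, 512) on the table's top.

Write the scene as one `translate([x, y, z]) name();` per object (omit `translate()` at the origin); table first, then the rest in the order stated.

table();
translate([188, 512, 773]) picture_frame();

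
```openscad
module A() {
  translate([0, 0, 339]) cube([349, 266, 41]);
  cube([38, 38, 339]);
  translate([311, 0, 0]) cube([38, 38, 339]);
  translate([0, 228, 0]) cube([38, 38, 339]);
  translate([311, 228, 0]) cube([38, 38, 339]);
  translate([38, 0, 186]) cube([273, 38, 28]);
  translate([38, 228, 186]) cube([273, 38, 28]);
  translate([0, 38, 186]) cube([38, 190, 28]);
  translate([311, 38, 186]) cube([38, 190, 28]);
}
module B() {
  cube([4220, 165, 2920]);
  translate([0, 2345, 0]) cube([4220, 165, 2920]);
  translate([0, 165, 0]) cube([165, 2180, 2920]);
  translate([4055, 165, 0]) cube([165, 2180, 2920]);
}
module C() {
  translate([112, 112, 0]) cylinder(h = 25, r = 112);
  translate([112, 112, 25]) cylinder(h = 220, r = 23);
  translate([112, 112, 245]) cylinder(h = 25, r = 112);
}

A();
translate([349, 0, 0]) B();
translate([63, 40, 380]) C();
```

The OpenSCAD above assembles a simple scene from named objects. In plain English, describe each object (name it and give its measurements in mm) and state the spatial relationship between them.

A is a four-legged stool. The seat is 349×266 mm, 41 mm thick, top at z = 380 mm. It stands on four square legs, each 38×38 mm in cross-section, from z = 0 to the seat underside, each flush with a corner of the seat. Four stretchers, 38 mm wide and 28 mm tall, connect adjacent legs with their undersides at z = 186 mm, each running between the inner faces of the legs it joins and aligned with the legs' outer faces on the other axis.

B is a box-shaped house frame (walls only): outside footprint 4220×2510 mm, wall height 2920 mm, wall thickness 165 mm. The two y-facing walls run the full x-width; the two x-facing walls fit between the inner faces of the y-facing walls.

C is a spool: two coaxial disc flanges of radius 112 mm and thickness 25 mm, joined by a core cylinder of radius 23 mm and height 220 mm. The lower flange rests on z = 0 and the three cylinders share a vertical axis.

The house frame is against the stool's +x side, with their −y faces flush. The spool is on top of the stool.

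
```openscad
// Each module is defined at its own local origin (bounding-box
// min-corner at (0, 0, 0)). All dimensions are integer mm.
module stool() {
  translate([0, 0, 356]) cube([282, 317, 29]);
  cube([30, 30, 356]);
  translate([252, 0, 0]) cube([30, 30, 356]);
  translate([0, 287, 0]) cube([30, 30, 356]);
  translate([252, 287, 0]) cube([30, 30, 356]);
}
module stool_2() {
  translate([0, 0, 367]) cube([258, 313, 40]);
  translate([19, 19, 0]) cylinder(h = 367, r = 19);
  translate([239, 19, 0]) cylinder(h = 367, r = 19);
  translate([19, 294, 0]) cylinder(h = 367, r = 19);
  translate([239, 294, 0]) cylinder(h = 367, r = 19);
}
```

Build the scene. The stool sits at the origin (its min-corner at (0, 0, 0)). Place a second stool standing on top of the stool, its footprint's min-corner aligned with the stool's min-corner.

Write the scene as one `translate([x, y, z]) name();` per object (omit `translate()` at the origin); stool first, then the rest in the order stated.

stool();
translate([0, 0, 385]) stool_2();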